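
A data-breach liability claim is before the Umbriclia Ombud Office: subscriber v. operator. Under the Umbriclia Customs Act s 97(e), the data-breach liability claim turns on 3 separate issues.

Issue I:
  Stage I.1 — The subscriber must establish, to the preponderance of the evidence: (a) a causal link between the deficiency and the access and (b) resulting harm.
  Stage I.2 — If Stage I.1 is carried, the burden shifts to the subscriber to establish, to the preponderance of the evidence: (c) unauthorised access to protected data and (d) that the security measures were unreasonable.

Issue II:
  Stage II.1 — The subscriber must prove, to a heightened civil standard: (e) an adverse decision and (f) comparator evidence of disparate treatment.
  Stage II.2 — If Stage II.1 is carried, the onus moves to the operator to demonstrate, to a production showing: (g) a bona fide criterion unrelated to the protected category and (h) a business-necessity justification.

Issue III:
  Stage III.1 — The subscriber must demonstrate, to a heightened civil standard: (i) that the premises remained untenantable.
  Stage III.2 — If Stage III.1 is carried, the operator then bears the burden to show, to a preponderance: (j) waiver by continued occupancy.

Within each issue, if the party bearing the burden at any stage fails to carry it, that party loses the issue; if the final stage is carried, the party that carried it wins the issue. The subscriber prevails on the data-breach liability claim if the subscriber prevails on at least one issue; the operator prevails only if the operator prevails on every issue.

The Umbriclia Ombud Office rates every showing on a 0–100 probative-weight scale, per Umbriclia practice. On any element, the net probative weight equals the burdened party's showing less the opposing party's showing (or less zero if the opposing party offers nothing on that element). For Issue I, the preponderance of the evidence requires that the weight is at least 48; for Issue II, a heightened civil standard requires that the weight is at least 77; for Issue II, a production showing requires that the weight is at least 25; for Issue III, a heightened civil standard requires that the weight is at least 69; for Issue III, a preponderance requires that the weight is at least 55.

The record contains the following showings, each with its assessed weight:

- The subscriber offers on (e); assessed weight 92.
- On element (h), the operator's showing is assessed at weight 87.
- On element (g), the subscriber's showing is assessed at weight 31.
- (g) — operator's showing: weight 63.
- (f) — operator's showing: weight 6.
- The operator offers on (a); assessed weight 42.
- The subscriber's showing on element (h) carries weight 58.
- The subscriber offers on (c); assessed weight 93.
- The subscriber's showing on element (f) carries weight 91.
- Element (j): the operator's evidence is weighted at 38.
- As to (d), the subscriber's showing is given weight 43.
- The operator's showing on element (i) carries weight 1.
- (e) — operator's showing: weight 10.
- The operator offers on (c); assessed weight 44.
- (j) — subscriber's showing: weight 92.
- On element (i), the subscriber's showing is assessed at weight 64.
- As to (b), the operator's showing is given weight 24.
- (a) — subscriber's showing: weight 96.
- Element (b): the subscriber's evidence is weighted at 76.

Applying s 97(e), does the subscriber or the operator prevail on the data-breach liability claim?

operator

— Issue I —
Stage I.1 — burden on subscriber; standard: the preponderance of the evidence (weight is at least 48).
    (a): 96 − 42 = 54 ≥ 48 [met]
    (b): 76 − 24 = 52 ≥ 48 [met]
  All elements met. The subscriber retains the burden for Stage I.2.
Stage I.2 — burden on subscriber; standard: the preponderance of the evidence (weight is at least 48).
    (c): 93 − 44 = 49 ≥ 48 [met]
    (d): 43 < 48 [not met]
  Stage I.2 not carried; the subscriber fails its burden.
So the operator prevails on this issue.
— Issue II —
Stage II.1 (subscriber, a heightened civil standard, weight is at least 77): (e) net 92−10=82 ≥ 77 — meets; (f) net 91−6=85 ≥ 77 — meets.
  The subscriber carries Stage II.1; the operator now bears the burden.
Stage II.2 (operator, a production showing, weight is at least 25): (g) net 63−31=32 ≥ 25 — meets; (h) net 87−58=29 ≥ 25 — meets.
  Stage II.2 carried; the final stage is satisfied.
All stages carried — the operator prevails on this issue.
— Issue III —
At Stage III.1 the subscriber must meet a heightened civil standard (weight is at least 69): on (i) the weight is 64 less the opposing 1 gives net 63, which does not reach 69, so (i) does not meet the standard.
  Stage III.1 not carried; the subscriber fails its burden.
So the operator prevails on this issue.
Per-issue: Issue I → operator; Issue II → operator; Issue III → operator. The subscriber must prevail on at least one issue; overall, the operator prevails.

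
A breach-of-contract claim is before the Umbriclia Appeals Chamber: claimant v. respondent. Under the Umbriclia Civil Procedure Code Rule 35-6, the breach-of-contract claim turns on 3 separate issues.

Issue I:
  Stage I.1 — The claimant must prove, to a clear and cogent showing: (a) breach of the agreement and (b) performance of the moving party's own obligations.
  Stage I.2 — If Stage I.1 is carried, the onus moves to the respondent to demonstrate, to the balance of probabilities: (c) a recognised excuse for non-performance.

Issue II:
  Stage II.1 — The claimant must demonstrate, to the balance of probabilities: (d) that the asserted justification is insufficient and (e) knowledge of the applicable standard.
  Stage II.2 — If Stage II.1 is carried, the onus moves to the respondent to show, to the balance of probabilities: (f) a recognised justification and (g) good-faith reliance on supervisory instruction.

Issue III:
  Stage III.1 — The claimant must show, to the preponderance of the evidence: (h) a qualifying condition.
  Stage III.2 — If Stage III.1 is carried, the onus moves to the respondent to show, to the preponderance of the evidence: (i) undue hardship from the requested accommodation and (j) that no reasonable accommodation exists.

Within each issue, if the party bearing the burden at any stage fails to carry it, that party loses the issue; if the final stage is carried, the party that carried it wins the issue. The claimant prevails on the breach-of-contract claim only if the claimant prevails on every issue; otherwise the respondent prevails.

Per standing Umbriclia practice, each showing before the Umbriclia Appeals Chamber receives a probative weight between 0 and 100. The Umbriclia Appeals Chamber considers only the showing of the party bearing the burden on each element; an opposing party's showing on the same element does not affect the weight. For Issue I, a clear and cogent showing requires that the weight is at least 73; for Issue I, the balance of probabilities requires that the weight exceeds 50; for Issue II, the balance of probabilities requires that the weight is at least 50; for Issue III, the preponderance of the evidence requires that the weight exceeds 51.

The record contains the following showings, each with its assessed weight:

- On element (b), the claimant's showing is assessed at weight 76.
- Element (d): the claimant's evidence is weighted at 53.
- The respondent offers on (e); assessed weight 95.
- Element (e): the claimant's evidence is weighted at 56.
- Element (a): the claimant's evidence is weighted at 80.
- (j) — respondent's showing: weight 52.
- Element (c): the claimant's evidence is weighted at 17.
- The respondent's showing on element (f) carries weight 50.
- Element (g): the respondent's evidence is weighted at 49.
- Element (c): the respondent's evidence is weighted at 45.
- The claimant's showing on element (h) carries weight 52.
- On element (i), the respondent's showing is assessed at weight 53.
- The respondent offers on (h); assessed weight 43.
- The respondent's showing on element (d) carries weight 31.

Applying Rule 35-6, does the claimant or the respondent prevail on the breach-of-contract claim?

— Issue I —
At Stage I.1 the claimant must meet a clear and cogent showing (weight is at least 73): on (a) the weight is 80, ≥ 73, so (a) meets the standard; on (b) the weight is 76, ≥ 73, so (b) meets the standard.
  Stage I.1 carried; the burden shifts to the respondent.
At Stage I.2 the respondent must meet the balance of probabilities (weight exceeds 50): on (c) the weight is 45 (the claimant's 17 is given no effect), which does not exceed 50, so (c) does not meet the standard.
  Stage I.2 not carried; the respondent fails its burden.
So the claimant prevails on this issue.
— Issue II —
Stage II.1 — burden on claimant; standard: the balance of probabilities (weight is at least 50).
    (d): 53 (respondent's 31 disregarded) ≥ 50 [met]
    (e): 56 (respondent's 95 disregarded) ≥ 50 [met]
  Stage II.1 carried; the burden shifts to the respondent.
Stage II.2 — burden on respondent; standard: the balance of probabilities (weight is at least 50).
    (f): 50 ≥ 50 [met]
    (g): 49 < 50 [not met]
  Not every element is met, so the respondent fails to carry Stage II.2.
The analysis ends at Stage II.2; the claimant prevails on this issue.
— Issue III —
Stage III.1 (claimant, the preponderance of the evidence, weight exceeds 51): (h) 52 (respondent's 43 disregarded) > 51 — meets.
  Stage III.1 carried; the burden shifts to the respondent.
Stage III.2 (respondent, the preponderance of the evidence, weight exceeds 51): (i) 53 > 51 — meets; (j) 52 > 51 — meets.
  All elements met at the final stage.
With every stage satisfied, the respondent prevails on this issue.
Per-issue: Issue I → claimant; Issue II → claimant; Issue III → respondent. The claimant must prevail on every issue; overall, the respondent prevails.

respondent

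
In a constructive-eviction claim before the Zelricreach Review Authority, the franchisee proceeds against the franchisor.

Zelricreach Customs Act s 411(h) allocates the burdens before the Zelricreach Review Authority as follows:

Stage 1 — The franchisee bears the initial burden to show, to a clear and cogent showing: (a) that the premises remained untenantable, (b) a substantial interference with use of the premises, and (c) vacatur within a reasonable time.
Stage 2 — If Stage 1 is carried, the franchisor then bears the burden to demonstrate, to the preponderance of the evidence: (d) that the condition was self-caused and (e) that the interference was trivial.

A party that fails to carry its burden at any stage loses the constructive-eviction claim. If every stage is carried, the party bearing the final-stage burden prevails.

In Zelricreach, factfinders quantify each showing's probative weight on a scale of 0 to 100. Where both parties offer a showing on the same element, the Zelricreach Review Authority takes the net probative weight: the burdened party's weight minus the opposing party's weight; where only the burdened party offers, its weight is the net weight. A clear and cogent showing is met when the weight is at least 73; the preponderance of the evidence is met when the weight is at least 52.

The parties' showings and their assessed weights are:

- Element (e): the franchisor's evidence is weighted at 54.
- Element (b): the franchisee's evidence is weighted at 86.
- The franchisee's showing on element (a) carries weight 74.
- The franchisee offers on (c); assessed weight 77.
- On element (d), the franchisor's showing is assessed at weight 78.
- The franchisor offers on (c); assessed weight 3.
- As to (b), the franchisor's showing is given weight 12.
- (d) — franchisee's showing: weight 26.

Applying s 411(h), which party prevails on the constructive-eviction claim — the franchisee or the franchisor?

franchisor

Stage 1 — burden on franchisee; standard: a clear and cogent showing (weight is at least 73).
    (a): 74 ≥ 73 [met]
    (b): 86 − 12 = 74 ≥ 73 [met]
    (c): 77 − 3 = 74 ≥ 73 [met]
  Stage 1 is satisfied; the onus moves to the franchisor.
Stage 2 — burden on franchisor; standard: the preponderance of the evidence (weight is at least 52).
    (d): 78 − 26 = 52 ≥ 52 [met]
    (e): 54 ≥ 52 [met]
  All elements met at the final stage.
Every stage carried; the franchisor prevails.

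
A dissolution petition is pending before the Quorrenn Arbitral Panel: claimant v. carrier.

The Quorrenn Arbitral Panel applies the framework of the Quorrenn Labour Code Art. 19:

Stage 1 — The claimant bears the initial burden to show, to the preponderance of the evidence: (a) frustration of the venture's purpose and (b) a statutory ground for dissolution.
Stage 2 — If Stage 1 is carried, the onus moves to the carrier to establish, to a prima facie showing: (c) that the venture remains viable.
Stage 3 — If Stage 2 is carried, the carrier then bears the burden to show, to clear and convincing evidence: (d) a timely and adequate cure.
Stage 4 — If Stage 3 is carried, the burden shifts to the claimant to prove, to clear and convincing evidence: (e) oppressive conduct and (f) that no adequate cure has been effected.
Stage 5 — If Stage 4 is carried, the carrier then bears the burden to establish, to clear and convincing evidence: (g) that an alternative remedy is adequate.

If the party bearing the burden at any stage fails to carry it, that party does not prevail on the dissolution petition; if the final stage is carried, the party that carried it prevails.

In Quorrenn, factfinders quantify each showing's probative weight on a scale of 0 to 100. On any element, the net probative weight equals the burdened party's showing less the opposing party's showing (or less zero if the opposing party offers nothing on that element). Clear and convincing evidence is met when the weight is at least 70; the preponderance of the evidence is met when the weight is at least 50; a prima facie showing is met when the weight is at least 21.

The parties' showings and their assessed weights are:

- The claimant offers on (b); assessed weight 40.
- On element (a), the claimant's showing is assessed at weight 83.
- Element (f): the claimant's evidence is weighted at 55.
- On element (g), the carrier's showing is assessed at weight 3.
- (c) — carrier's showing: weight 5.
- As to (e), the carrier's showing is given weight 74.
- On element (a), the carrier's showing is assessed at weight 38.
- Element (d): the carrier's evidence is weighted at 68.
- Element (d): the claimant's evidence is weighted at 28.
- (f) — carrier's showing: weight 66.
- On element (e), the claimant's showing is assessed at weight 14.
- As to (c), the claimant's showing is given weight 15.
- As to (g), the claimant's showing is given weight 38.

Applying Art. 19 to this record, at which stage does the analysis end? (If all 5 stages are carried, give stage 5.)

stage 1

At Stage 1 the claimant must meet the preponderance of the evidence (weight is at least 50): on (a) the weight is 83 less the opposing 38 gives net 45, which does not reach 50, so (a) does not meet the standard; on (b) the weight is 40, < 50, so (b) does not meet the standard.
  The claimant does not carry Stage 1.
The carrier prevails.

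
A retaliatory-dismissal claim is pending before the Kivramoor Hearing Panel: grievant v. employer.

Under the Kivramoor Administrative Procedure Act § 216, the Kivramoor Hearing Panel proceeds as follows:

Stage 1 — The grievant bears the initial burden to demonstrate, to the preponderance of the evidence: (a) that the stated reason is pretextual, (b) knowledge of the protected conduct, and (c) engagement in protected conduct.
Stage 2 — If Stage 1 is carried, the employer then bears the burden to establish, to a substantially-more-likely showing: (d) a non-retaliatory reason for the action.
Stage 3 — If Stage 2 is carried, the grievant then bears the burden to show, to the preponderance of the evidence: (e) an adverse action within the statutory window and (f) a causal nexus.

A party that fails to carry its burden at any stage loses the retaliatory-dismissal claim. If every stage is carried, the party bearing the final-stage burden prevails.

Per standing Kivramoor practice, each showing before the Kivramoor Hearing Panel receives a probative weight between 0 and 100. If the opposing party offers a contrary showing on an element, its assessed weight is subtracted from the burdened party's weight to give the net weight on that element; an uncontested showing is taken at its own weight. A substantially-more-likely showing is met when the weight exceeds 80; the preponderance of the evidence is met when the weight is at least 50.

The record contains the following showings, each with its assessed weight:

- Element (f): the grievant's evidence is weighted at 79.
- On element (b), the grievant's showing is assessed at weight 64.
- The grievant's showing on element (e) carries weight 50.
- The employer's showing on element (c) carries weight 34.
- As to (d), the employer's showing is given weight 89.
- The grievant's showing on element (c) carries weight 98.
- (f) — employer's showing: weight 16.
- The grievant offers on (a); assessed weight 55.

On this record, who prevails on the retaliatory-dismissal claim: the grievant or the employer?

Stage 1 (grievant, the preponderance of the evidence, weight is at least 50): (a) 55 ≥ 50 — meets; (b) 64 ≥ 50 — meets; (c) net 98−34=64 ≥ 50 — meets.
  The grievant carries Stage 1; the employer now bears the burden.
Stage 2 (employer, a substantially-more-likely showing, weight exceeds 80): (d) 89 > 80 — meets.
  The employer carries Stage 2; the grievant now bears the burden.
Stage 3 (grievant, the preponderance of the evidence, weight is at least 50): (e) 50 ≥ 50 — meets; (f) net 79−16=63 ≥ 50 — meets.
  The grievant carries the last stage.
With every stage satisfied, the grievant prevails.

grievant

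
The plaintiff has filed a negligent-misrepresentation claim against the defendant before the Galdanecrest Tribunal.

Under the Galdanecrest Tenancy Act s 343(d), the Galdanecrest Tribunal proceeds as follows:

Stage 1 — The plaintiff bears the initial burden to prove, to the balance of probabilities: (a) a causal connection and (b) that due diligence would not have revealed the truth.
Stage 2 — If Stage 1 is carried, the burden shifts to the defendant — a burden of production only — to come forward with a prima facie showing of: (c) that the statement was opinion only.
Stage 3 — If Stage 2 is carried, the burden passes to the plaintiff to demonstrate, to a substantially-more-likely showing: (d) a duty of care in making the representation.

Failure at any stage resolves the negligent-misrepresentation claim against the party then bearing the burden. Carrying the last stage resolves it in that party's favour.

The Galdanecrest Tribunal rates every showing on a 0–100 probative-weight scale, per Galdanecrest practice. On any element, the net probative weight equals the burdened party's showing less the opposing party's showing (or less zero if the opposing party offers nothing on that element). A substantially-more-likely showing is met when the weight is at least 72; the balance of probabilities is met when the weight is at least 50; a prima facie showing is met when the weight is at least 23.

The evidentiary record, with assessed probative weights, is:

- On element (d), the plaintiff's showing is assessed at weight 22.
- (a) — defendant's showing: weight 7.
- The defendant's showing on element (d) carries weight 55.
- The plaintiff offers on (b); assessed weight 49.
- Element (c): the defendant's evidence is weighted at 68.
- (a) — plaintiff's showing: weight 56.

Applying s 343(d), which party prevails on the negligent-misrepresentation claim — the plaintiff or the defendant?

defendant

At Stage 1 the plaintiff must meet the balance of probabilities (weight is at least 50): on (a) the weight is 56 less the opposing 7 gives net 49, which does not reach 50, so (a) does not meet the standard; on (b) the weight is 49, which does not reach 50, so (b) does not meet the standard.
  Stage 1 not carried; the plaintiff fails its burden.
The analysis ends at Stage 1; the defendant prevails.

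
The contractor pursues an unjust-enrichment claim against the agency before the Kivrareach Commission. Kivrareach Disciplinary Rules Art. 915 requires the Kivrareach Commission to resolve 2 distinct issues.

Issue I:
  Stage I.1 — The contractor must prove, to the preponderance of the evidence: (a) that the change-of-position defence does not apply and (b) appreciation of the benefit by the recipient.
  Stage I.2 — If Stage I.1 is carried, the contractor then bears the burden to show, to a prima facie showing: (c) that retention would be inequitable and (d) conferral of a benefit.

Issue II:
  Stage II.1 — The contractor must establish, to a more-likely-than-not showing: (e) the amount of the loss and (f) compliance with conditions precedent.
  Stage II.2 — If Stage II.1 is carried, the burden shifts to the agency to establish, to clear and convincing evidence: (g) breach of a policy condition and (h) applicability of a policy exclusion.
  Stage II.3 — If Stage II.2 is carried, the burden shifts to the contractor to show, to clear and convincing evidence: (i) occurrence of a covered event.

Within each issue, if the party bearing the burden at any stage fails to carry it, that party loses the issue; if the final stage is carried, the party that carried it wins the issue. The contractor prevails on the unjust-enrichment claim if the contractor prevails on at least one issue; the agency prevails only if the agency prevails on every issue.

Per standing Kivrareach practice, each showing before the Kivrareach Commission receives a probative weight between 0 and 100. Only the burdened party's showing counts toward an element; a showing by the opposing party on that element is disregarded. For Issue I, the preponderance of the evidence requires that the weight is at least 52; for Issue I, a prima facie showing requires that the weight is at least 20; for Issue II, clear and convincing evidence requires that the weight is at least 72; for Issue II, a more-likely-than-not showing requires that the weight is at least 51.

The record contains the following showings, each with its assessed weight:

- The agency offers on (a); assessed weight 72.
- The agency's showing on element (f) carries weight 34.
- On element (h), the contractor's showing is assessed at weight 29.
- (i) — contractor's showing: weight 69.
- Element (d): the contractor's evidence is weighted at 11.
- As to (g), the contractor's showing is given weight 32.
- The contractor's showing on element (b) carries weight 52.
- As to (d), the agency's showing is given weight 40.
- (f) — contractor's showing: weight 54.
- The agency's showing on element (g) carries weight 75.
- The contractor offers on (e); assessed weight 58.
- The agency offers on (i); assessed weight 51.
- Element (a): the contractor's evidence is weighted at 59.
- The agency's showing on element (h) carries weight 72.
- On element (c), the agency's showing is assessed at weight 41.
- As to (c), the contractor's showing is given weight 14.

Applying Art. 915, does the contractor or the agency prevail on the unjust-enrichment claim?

agency

— Issue I —
Stage I.1 — burden on contractor; standard: the preponderance of the evidence (weight is at least 52).
    (a): 59 (agency's 72 disregarded) ≥ 52 [met]
    (b): 52 ≥ 52 [met]
  All elements met. The contractor retains the burden for Stage I.2.
Stage I.2 — burden on contractor; standard: a prima facie showing (weight is at least 20).
    (c): 14 (agency's 41 disregarded) < 20 [not met]
    (d): 11 (agency's 40 disregarded) < 20 [not met]
  Stage I.2 not carried; the contractor fails its burden.
So the agency prevails on this issue.
— Issue II —
At Stage II.1 the contractor must meet a more-likely-than-not showing (weight is at least 51): on (e) the weight is 58, ≥ 51, so (e) meets the standard; on (f) the weight is 54 (the agency's 34 is given no effect), which does reach 51, so (f) meets the standard.
  All elements met. The burden passes to the agency.
At Stage II.2 the agency must meet clear and convincing evidence (weight is at least 72): on (g) the weight is 75 (the contractor's 32 is given no effect), ≥ 72, so (g) meets the standard; on (h) the weight is 72 (the contractor's 29 is given no effect), which does reach 72, so (h) meets the standard.
  The agency carries Stage II.2; the contractor now bears the burden.
At Stage II.3 the contractor must meet clear and convincing evidence (weight is at least 72): on (i) the weight is 69 (the agency's 51 is given no effect), < 72, so (i) does not meet the standard.
  Stage II.3 not carried; the contractor fails its burden.
The agency prevails on this issue.
Per-issue: Issue I → agency; Issue II → agency. The contractor must prevail on at least one issue; overall, the agency prevails.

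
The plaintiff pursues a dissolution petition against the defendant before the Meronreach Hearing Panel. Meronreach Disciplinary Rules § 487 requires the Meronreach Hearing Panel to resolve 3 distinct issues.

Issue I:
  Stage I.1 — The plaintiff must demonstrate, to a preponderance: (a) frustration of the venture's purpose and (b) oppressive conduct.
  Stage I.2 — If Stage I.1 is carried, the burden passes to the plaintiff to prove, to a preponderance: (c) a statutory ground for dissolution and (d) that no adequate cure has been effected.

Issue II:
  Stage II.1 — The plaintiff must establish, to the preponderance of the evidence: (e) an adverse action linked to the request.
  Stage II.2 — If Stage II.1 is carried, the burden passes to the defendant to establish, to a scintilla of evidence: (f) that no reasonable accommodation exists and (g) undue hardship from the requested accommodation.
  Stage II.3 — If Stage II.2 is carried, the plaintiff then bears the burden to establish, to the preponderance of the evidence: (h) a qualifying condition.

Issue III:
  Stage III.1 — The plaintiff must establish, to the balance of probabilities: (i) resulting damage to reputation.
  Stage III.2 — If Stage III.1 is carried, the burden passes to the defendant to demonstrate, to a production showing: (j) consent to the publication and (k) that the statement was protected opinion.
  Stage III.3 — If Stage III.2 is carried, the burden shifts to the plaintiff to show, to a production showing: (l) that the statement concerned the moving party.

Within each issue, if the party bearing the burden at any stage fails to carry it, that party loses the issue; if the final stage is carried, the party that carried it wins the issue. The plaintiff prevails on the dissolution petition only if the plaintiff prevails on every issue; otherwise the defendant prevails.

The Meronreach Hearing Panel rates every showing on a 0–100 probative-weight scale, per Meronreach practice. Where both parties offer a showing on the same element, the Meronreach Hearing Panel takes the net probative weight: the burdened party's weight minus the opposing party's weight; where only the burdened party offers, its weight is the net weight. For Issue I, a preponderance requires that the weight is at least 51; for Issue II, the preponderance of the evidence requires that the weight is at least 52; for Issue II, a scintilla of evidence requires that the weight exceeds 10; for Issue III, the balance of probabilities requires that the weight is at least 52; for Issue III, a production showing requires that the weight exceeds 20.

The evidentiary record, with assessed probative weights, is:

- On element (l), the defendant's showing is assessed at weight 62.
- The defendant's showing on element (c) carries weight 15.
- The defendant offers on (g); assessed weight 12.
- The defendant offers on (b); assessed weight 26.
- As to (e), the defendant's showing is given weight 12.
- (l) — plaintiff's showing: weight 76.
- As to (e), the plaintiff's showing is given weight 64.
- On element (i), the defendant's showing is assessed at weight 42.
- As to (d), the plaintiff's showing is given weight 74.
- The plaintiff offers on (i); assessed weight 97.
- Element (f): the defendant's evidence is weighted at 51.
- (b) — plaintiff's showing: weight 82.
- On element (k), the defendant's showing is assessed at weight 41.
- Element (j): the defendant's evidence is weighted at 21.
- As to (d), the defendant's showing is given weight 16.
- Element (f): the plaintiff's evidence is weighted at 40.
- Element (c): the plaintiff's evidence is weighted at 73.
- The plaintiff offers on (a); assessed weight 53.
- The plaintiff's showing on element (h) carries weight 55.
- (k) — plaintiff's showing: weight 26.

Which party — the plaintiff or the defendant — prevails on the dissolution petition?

— Issue I —
At Stage I.1 the plaintiff must meet a preponderance (weight is at least 51): on (a) the weight is 53, ≥ 51, so (a) meets the standard; on (b) the weight is 82 less the opposing 26 gives net 56, which does reach 51, so (b) meets the standard.
  Stage I.1 carried; the burden remains with the plaintiff.
At Stage I.2 the plaintiff must meet a preponderance (weight is at least 51): on (c) the weight is 73 less the opposing 15 gives net 58, ≥ 51, so (c) meets the standard; on (d) the weight is 74 less the opposing 16 gives net 58, ≥ 51, so (d) meets the standard.
  The plaintiff carries the last stage.
With every stage satisfied, the plaintiff prevails on this issue.
— Issue II —
Stage II.1 — burden on plaintiff; standard: the preponderance of the evidence (weight is at least 52).
    (e): 64 − 12 = 52 ≥ 52 [met]
  The plaintiff carries Stage II.1; the defendant now bears the burden.
Stage II.2 — burden on defendant; standard: a scintilla of evidence (weight exceeds 10).
    (f): 51 − 40 = 11 > 10 [met]
    (g): 12 > 10 [met]
  Stage II.2 is satisfied; the onus moves to the plaintiff.
Stage II.3 — burden on plaintiff; standard: the preponderance of the evidence (weight is at least 52).
    (h): 55 ≥ 52 [met]
  All elements met at the final stage.
All stages carried — the plaintiff prevails on this issue.
— Issue III —
Stage III.1 — burden on plaintiff; standard: the balance of probabilities (weight is at least 52).
    (i): 97 − 42 = 55 ≥ 52 [met]
  Stage III.1 is satisfied; the onus moves to the defendant.
Stage III.2 — burden on defendant; standard: a production showing (weight exceeds 20).
    (j): 21 > 20 [met]
    (k): 41 − 26 = 15 ≤ 20 [not met]
  The defendant does not carry Stage III.2.
The plaintiff prevails on this issue.
Per-issue: Issue I → plaintiff; Issue II → plaintiff; Issue III → plaintiff. The plaintiff must prevail on every issue; overall, the plaintiff prevails.

plaintiff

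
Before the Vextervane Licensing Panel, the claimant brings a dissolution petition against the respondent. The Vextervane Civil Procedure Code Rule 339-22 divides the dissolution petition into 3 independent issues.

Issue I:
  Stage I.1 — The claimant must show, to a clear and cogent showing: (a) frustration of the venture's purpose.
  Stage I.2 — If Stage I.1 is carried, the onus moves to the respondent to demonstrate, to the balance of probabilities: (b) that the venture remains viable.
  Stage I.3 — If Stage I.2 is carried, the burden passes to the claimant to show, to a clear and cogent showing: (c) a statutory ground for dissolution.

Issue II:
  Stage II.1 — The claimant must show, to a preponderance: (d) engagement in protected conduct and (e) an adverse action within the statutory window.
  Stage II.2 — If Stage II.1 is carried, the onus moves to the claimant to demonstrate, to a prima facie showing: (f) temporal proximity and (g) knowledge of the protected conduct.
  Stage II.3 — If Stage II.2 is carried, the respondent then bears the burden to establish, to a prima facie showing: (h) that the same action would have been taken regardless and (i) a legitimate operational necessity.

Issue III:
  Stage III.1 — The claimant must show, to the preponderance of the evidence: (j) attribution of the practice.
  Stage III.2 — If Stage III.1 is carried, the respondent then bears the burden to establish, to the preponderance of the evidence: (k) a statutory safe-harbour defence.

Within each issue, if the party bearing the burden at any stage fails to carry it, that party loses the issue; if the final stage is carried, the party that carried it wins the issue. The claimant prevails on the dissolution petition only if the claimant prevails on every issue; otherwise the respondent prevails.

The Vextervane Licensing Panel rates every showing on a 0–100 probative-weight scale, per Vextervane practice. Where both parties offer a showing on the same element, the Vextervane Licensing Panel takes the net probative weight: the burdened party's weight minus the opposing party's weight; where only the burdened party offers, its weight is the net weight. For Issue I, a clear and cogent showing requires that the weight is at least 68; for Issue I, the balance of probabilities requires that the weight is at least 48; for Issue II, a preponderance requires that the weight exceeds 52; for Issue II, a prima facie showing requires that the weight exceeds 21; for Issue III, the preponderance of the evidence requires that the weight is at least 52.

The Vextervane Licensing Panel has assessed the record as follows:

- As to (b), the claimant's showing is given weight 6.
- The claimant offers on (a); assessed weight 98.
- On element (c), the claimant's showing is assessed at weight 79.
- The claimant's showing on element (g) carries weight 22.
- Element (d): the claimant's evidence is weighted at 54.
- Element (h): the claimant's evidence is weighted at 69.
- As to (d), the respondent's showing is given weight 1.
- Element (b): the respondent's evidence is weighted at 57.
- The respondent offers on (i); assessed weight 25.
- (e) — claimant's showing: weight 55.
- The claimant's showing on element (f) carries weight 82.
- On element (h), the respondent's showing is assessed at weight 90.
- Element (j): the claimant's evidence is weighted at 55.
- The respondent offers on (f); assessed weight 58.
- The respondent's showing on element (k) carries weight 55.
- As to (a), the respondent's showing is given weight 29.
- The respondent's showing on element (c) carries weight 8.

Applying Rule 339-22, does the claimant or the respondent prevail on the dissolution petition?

respondent

— Issue I —
Stage I.1 — burden on claimant; standard: a clear and cogent showing (weight is at least 68).
    (a): 98 − 29 = 69 ≥ 68 [met]
  Stage I.1 is satisfied; the onus moves to the respondent.
Stage I.2 — burden on respondent; standard: the balance of probabilities (weight is at least 48).
    (b): 57 − 6 = 51 ≥ 48 [met]
  The respondent carries Stage I.2; the claimant now bears the burden.
Stage I.3 — burden on claimant; standard: a clear and cogent showing (weight is at least 68).
    (c): 79 − 8 = 71 ≥ 68 [met]
  All elements met at the final stage.
All stages carried — the claimant prevails on this issue.
— Issue II —
Stage II.1 — burden on claimant; standard: a preponderance (weight exceeds 52).
    (d): 54 − 1 = 53 > 52 [met]
    (e): 55 > 52 [met]
  Stage II.1 carried; the burden remains with the claimant.
Stage II.2 — burden on claimant; standard: a prima facie showing (weight exceeds 21).
    (f): 82 − 58 = 24 > 21 [met]
    (g): 22 > 21 [met]
  Stage II.2 carried; the burden shifts to the respondent.
Stage II.3 — burden on respondent; standard: a prima facie showing (weight exceeds 21).
    (h): 90 − 69 = 21 ≤ 21 [not met]
    (i): 25 > 21 [met]
  Stage II.3 not carried; the respondent fails its burden.
The analysis ends at Stage II.3; the claimant prevails on this issue.
— Issue III —
Stage III.1 (claimant, the preponderance of the evidence, weight is at least 52): (j) 55 ≥ 52 — meets.
  Stage III.1 is satisfied; the onus moves to the respondent.
Stage III.2 (respondent, the preponderance of the evidence, weight is at least 52): (k) 55 ≥ 52 — meets.
  The respondent carries the last stage.
All stages carried — the respondent prevails on this issue.
Per-issue: Issue I → claimant; Issue II → claimant; Issue III → respondent. The claimant must prevail on every issue; overall, the respondent prevails.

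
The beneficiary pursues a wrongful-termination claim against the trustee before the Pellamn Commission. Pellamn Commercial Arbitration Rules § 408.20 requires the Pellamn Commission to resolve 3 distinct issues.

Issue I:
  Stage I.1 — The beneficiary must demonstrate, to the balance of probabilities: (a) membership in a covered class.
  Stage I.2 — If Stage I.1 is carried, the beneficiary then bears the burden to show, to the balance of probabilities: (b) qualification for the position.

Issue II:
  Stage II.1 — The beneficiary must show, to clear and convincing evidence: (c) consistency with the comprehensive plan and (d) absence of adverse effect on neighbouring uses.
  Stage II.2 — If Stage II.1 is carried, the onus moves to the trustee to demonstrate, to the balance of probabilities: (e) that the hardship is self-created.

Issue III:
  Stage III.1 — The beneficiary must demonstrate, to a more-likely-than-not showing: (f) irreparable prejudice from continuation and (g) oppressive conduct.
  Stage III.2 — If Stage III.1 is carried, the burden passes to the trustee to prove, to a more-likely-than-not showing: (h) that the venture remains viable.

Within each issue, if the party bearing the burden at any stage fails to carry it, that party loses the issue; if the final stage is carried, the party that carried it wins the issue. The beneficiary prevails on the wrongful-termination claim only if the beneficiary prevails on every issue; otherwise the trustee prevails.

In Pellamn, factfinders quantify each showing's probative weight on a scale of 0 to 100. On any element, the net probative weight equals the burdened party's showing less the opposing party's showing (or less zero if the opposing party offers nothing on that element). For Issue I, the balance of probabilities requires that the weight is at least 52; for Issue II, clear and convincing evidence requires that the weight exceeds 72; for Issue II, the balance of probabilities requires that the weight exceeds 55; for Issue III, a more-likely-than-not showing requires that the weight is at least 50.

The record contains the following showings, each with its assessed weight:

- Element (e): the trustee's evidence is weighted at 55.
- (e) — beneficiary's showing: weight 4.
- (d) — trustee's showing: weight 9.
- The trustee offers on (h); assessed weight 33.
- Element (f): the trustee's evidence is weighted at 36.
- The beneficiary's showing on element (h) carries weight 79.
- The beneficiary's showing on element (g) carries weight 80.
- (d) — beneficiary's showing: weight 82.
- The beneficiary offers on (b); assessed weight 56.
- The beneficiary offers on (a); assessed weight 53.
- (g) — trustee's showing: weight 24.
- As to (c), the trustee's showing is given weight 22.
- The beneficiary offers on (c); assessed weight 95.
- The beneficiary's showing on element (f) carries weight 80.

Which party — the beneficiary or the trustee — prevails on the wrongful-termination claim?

— Issue I —
Stage I.1 (beneficiary, the balance of probabilities, weight is at least 52): (a) 53 ≥ 52 — meets.
  Stage I.1 carried; the burden remains with the beneficiary.
Stage I.2 (beneficiary, the balance of probabilities, weight is at least 52): (b) 56 ≥ 52 — meets.
  Stage I.2 carried; the final stage is satisfied.
Every stage carried; the beneficiary prevails on this issue.
— Issue II —
At Stage II.1 the beneficiary must meet clear and convincing evidence (weight exceeds 72): on (c) the weight is 95 less the opposing 22 gives net 73, which does exceed 72, so (c) meets the standard; on (d) the weight is 82 less the opposing 9 gives net 73, which does exceed 72, so (d) meets the standard.
  All elements met. The burden passes to the trustee.
At Stage II.2 the trustee must meet the balance of probabilities (weight exceeds 55): on (e) the weight is 55 less the opposing 4 gives net 51, which does not exceed 55, so (e) does not meet the standard.
  Not every element is met, so the trustee fails to carry Stage II.2.
So the beneficiary prevails on this issue.
— Issue III —
Stage III.1 — burden on beneficiary; standard: a more-likely-than-not showing (weight is at least 50).
    (f): 80 − 36 = 44 < 50 [not met]
    (g): 80 − 24 = 56 ≥ 50 [met]
  Stage III.1 not carried; the beneficiary fails its burden.
So the trustee prevails on this issue.
Per-issue: Issue I → beneficiary; Issue II → beneficiary; Issue III → trustee. The beneficiary must prevail on every issue; overall, the trustee prevails.

trustee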